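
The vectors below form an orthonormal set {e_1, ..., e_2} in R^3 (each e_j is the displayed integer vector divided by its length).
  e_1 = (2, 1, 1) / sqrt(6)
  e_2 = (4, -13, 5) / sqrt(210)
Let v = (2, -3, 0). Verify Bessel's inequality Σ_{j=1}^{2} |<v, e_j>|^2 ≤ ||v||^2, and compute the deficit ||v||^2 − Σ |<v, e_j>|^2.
Σ |<v, e_j>|^2 = 374/35; ||v||^2 = 13; deficit = 81/35

Write each e_j = u_j / sqrt(<u_j, u_j>) where u_j is the displayed integer vector. Then <v, e_j> = <v, u_j> / sqrt(<u_j, u_j>), so |<v, e_j>|^2 = <v, u_j>^2 / <u_j, u_j>.
Coefficients: <v, e_1> = 1/sqrt(6), <v, e_2> = 47/sqrt(210).
Square and sum: Σ |<v, e_j>|^2 = 374/35.
Compute ||v||^2 = v·v = 13.
Deficit = 13 − 374/35 = 81/35 ≥ 0, confirming Bessel's inequality. (The deficit equals ||v − Σ <v,e_j> e_j||^2, the squared distance from v to span{e_j}.)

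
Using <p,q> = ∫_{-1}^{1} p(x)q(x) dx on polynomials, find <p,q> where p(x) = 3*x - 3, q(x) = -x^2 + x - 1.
<p,q> = 10

Expand the product: p(x)·q(x) = -3*x^3 + 6*x^2 - 6*x + 3.
∫_{-1}^{1} of each monomial x^k gives [2/(k+1) if k even, 0 if k odd]. Integrating term-by-term (or equivalently evaluating the antiderivative F(x) = -3*x^4/4 + 2*x^3 - 3*x^2 + 3*x at the endpoints):
  F(1) − F(−1) = 5/4 − (-35/4) = 10.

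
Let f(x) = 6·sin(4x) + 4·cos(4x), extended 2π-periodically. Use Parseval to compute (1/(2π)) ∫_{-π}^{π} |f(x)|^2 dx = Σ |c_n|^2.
Σ |c_n|^2 = 26

Expand |f|^2 and use orthogonality of {sin(nx), cos(mx)} on [-π, π]:
  ∫_{-π}^{π} sin(nx)^2 dx = π, ∫ cos(mx)^2 dx = π, and cross terms integrate to 0.
So ∫_{-π}^{π} f(x)^2 dx = 6^2 · π + 4^2 · π = (36 + 16)π.
Divide by 2π: (36 + 16)/2 = 26.
By Parseval, this equals Σ |c_n|^2.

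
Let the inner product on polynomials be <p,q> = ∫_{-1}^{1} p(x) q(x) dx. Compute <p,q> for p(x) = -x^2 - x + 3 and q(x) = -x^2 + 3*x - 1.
<p,q> = -134/15

Expand the product: p(x)·q(x) = x^4 - 2*x^3 - 5*x^2 + 10*x - 3.
∫_{-1}^{1} of each monomial x^k gives [2/(k+1) if k even, 0 if k odd]. Integrating term-by-term (or equivalently evaluating the antiderivative F(x) = x^5/5 - x^4/2 - 5*x^3/3 + 5*x^2 - 3*x at the endpoints):
  F(1) − F(−1) = 1/30 − (269/30) = -134/15.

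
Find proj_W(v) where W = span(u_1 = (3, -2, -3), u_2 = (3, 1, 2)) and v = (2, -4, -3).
proj_W(v) = (645/307, -763/307, -1200/307)

Set up U = [u_1 | ... | u_2] ∈ R^(3×2). The projector onto W = col(U) is P = U (U^T U)^(-1) U^T.
Compute U^T U =
  [22, 1]
  [1, 14],
and U^T v = (23, -4).
Solve U^T U · c = U^T v for the coefficients: c = (326/307, -111/307). The projection is proj_W(v) = U c.
Check: (v - proj_W(v)) · u_1 = 0  (should be 0).
Check: (v - proj_W(v)) · u_2 = 0  (should be 0).
Result: proj_W(v) = (645/307, -763/307, -1200/307).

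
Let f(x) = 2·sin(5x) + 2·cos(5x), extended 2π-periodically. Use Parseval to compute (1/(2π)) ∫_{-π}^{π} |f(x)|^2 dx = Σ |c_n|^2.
Σ |c_n|^2 = 4

Expand |f|^2 and use orthogonality of {sin(nx), cos(mx)} on [-π, π]:
  ∫_{-π}^{π} sin(nx)^2 dx = π, ∫ cos(mx)^2 dx = π, and cross terms integrate to 0.
So ∫_{-π}^{π} f(x)^2 dx = 2^2 · π + 2^2 · π = (4 + 4)π.
Divide by 2π: (4 + 4)/2 = 4.
By Parseval, this equals Σ |c_n|^2.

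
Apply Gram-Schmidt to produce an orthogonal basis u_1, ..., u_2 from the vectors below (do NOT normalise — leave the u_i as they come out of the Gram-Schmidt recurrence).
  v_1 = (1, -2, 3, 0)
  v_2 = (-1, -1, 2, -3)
Orthogonal basis:
  u_1 = (1, -2, 3, 0)
  u_2 = (-3/2, 0, 1/2, -3)

Apply the Gram-Schmidt recurrence
  u_1 = v_1
  u_i = v_i − Σ_{j<i} ((v_i · u_j) / (u_j · u_j)) · u_j.

Step by step this gives:
  u_1 = (1, -2, 3, 0)
  u_2 = (-3/2, 0, 1/2, -3)

Orthogonality check:
  u_2 · u_1 = 0 (should be 0)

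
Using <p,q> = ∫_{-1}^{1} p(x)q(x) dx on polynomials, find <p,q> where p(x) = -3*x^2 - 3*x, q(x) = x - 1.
<p,q> = 0

Expand the product: p(x)·q(x) = -3*x^3 + 3*x.
∫_{-1}^{1} of each monomial x^k gives [2/(k+1) if k even, 0 if k odd]. Integrating term-by-term (or equivalently evaluating the antiderivative F(x) = -3*x^4/4 + 3*x^2/2 at the endpoints):
  F(1) − F(−1) = 3/4 − (3/4) = 0.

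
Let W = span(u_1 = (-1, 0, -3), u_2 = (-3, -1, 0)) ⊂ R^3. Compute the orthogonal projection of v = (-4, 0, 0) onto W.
proj_W(v) = (-328/91, -108/91, -12/91)

Set up U = [u_1 | ... | u_2] ∈ R^(3×2). The projector onto W = col(U) is P = U (U^T U)^(-1) U^T.
Compute U^T U =
  [10, 3]
  [3, 10],
and U^T v = (4, 12).
Solve U^T U · c = U^T v for the coefficients: c = (4/91, 108/91). The projection is proj_W(v) = U c.
Check: (v - proj_W(v)) · u_1 = 0  (should be 0).
Check: (v - proj_W(v)) · u_2 = 0  (should be 0).
Result: proj_W(v) = (-328/91, -108/91, -12/91).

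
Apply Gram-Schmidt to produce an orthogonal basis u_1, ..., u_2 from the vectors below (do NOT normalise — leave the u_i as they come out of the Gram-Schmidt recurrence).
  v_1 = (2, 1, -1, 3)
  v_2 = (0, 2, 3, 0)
Orthogonal basis:
  u_1 = (2, 1, -1, 3)
  u_2 = (2/15, 31/15, 44/15, 1/5)

Apply the Gram-Schmidt recurrence
  u_1 = v_1
  u_i = v_i − Σ_{j<i} ((v_i · u_j) / (u_j · u_j)) · u_j.

Step by step this gives:
  u_1 = (2, 1, -1, 3)
  u_2 = (2/15, 31/15, 44/15, 1/5)

Orthogonality check:
  u_2 · u_1 = 0 (should be 0)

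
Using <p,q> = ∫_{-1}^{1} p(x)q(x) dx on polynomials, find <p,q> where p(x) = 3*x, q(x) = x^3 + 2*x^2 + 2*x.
<p,q> = 26/5

Expand the product: p(x)·q(x) = 3*x^4 + 6*x^3 + 6*x^2.
∫_{-1}^{1} of each monomial x^k gives [2/(k+1) if k even, 0 if k odd]. Integrating term-by-term (or equivalently evaluating the antiderivative F(x) = 3*x^5/5 + 3*x^4/2 + 2*x^3 at the endpoints):
  F(1) − F(−1) = 41/10 − (-11/10) = 26/5.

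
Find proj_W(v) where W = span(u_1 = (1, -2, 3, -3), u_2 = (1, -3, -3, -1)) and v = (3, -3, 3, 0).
proj_W(v) = (8/9, -17/9, 2, -22/9)

Set up U = [u_1 | ... | u_2] ∈ R^(4×2). The projector onto W = col(U) is P = U (U^T U)^(-1) U^T.
Compute U^T U =
  [23, 1]
  [1, 20],
and U^T v = (18, 3).
Solve U^T U · c = U^T v for the coefficients: c = (7/9, 1/9). The projection is proj_W(v) = U c.
Check: (v - proj_W(v)) · u_1 = 0  (should be 0).
Check: (v - proj_W(v)) · u_2 = 0  (should be 0).
Result: proj_W(v) = (8/9, -17/9, 2, -22/9).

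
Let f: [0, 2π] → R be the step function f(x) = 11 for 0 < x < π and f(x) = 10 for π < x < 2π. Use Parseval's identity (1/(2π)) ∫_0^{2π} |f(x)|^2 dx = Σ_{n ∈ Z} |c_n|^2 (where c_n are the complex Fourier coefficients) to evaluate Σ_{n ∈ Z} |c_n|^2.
Σ |c_n|^2 = 221/2

Parseval equates the L^2 energy of f (normalised by 1/(2π)) with the ℓ^2 sum of its Fourier coefficients: (1/(2π)) ∫_0^{2π} |f|^2 = Σ |c_n|^2.
Compute the left side: (1/(2π)) [∫_0^π 11^2 dx + ∫_π^{2π} 10^2 dx] = (1/(2π)) · (121π + 100π) = (121 + 100)/2 = 221/2.
So Σ_{n ∈ Z} |c_n|^2 = 221/2.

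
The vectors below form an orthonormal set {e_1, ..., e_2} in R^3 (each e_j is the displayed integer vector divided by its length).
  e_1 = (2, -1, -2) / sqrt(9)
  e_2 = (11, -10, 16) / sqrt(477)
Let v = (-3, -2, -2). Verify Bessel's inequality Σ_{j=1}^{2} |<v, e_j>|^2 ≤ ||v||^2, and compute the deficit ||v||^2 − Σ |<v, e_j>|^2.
Σ |<v, e_j>|^2 = 225/53; ||v||^2 = 17; deficit = 676/53

Write each e_j = u_j / sqrt(<u_j, u_j>) where u_j is the displayed integer vector. Then <v, e_j> = <v, u_j> / sqrt(<u_j, u_j>), so |<v, e_j>|^2 = <v, u_j>^2 / <u_j, u_j>.
Coefficients: <v, e_1> = 0/sqrt(9), <v, e_2> = -45/sqrt(477).
Square and sum: Σ |<v, e_j>|^2 = 225/53.
Compute ||v||^2 = v·v = 17.
Deficit = 17 − 225/53 = 676/53 ≥ 0, confirming Bessel's inequality. (The deficit equals ||v − Σ <v,e_j> e_j||^2, the squared distance from v to span{e_j}.)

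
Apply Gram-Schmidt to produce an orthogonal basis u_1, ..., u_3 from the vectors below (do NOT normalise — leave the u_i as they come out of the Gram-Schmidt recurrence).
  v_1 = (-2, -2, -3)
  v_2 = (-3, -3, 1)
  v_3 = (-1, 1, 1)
Orthogonal basis:
  u_1 = (-2, -2, -3)
  u_2 = (-33/17, -33/17, 44/17)
  u_3 = (-1, 1, 0)

Apply the Gram-Schmidt recurrence
  u_1 = v_1
  u_i = v_i − Σ_{j<i} ((v_i · u_j) / (u_j · u_j)) · u_j.

Step by step this gives:
  u_1 = (-2, -2, -3)
  u_2 = (-33/17, -33/17, 44/17)
  u_3 = (-1, 1, 0)

Orthogonality check:
  u_2 · u_1 = 0 (should be 0)
  u_3 · u_1 = 0 (should be 0)
  u_3 · u_2 = 0 (should be 0)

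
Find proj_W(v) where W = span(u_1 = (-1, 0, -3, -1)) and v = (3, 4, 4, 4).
proj_W(v) = (19/11, 0, 57/11, 19/11)

Set up U = [u_1 | ... | u_1] ∈ R^(4×1). The projector onto W = col(U) is P = U (U^T U)^(-1) U^T.
Compute U^T U =
  [11],
and U^T v = (-19).
Solve U^T U · c = U^T v for the coefficients: c = (-19/11). The projection is proj_W(v) = U c.
Check: (v - proj_W(v)) · u_1 = 0  (should be 0).
Result: proj_W(v) = (19/11, 0, 57/11, 19/11).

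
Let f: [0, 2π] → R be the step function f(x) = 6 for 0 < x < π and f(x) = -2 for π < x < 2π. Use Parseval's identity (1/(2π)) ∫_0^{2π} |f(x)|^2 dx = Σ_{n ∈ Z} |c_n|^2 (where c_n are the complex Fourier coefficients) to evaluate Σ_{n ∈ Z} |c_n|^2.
Σ |c_n|^2 = 20

Parseval equates the L^2 energy of f (normalised by 1/(2π)) with the ℓ^2 sum of its Fourier coefficients: (1/(2π)) ∫_0^{2π} |f|^2 = Σ |c_n|^2.
Compute the left side: (1/(2π)) [∫_0^π 6^2 dx + ∫_π^{2π} (-2)^2 dx] = (1/(2π)) · (36π + 4π) = (36 + 4)/2 = 20.
So Σ_{n ∈ Z} |c_n|^2 = 20.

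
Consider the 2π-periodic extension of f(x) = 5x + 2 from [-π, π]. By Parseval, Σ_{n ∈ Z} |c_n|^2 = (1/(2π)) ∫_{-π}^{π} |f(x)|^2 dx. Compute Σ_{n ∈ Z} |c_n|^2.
Σ |c_n|^2 = 25π^2/3 + 4

Expand and integrate term by term over [-π, π]:
  ∫ (5x)^2 dx = 25·(2π^3/3); ∫ 2·5·(2)·x dx = 0 (odd integrand); ∫ 2^2 dx = 4·2π.
So (1/(2π)) ∫_{-π}^{π} (5x + 2)^2 dx = 25π^2/3 + 4 = 25π^2/3 + 4.
Parseval ⇒ Σ |c_n|^2 = 25π^2/3 + 4.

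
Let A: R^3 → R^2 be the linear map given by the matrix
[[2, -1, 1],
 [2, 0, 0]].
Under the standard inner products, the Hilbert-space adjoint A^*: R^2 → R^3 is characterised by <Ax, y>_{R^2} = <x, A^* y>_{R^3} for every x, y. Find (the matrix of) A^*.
A^* = A^T =
[[2, 2],
 [-1, 0],
 [1, 0]]

For real matrices with standard dot products, the defining identity <Ax, y> = <x, A^* y> gives (Ax)^T y = x^T (A^*) y, i.e. x^T A^T y = x^T (A^*) y. Since this holds for all x, y, we must have A^* = A^T. Therefore
A^* =
[[2, 2],
 [-1, 0],
 [1, 0]].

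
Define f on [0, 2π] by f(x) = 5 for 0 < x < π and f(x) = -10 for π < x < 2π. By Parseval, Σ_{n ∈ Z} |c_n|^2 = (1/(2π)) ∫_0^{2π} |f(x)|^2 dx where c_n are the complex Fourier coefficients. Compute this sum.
Σ |c_n|^2 = 125/2

Parseval equates the L^2 energy of f (normalised by 1/(2π)) with the ℓ^2 sum of its Fourier coefficients: (1/(2π)) ∫_0^{2π} |f|^2 = Σ |c_n|^2.
Compute the left side: (1/(2π)) [∫_0^π 5^2 dx + ∫_π^{2π} (-10)^2 dx] = (1/(2π)) · (25π + 100π) = (25 + 100)/2 = 125/2.
So Σ_{n ∈ Z} |c_n|^2 = 125/2.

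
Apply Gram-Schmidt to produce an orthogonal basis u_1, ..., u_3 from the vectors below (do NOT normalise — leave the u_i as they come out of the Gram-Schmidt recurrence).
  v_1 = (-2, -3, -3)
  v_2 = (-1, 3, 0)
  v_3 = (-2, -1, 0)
Orthogonal basis:
  u_1 = (-2, -3, -3)
  u_2 = (-18/11, 45/22, -21/22)
  u_3 = (-21/19, -7/19, 21/19)

Apply the Gram-Schmidt recurrence
  u_1 = v_1
  u_i = v_i − Σ_{j<i} ((v_i · u_j) / (u_j · u_j)) · u_j.

Step by step this gives:
  u_1 = (-2, -3, -3)
  u_2 = (-18/11, 45/22, -21/22)
  u_3 = (-21/19, -7/19, 21/19)

Orthogonality check:
  u_2 · u_1 = 0 (should be 0)
  u_3 · u_1 = 0 (should be 0)
  u_3 · u_2 = 0 (should be 0)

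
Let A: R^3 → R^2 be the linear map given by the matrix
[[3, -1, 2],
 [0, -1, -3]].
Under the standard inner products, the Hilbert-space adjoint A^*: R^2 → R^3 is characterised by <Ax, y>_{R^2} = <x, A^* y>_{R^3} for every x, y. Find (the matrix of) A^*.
A^* = A^T =
[[3, 0],
 [-1, -1],
 [2, -3]]

For real matrices with standard dot products, the defining identity <Ax, y> = <x, A^* y> gives (Ax)^T y = x^T (A^*) y, i.e. x^T A^T y = x^T (A^*) y. Since this holds for all x, y, we must have A^* = A^T. Therefore
A^* =
[[3, 0],
 [-1, -1],
 [2, -3]].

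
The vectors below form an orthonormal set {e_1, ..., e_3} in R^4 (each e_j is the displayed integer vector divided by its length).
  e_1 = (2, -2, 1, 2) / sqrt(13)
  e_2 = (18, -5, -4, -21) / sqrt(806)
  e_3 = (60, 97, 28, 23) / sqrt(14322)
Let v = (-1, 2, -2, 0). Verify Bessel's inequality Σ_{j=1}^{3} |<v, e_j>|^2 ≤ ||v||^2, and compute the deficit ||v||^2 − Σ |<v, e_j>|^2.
Σ |<v, e_j>|^2 = 450/77; ||v||^2 = 9; deficit = 243/77

Write each e_j = u_j / sqrt(<u_j, u_j>) where u_j is the displayed integer vector. Then <v, e_j> = <v, u_j> / sqrt(<u_j, u_j>), so |<v, e_j>|^2 = <v, u_j>^2 / <u_j, u_j>.
Coefficients: <v, e_1> = -8/sqrt(13), <v, e_2> = -20/sqrt(806), <v, e_3> = 78/sqrt(14322).
Square and sum: Σ |<v, e_j>|^2 = 450/77.
Compute ||v||^2 = v·v = 9.
Deficit = 9 − 450/77 = 243/77 ≥ 0, confirming Bessel's inequality. (The deficit equals ||v − Σ <v,e_j> e_j||^2, the squared distance from v to span{e_j}.)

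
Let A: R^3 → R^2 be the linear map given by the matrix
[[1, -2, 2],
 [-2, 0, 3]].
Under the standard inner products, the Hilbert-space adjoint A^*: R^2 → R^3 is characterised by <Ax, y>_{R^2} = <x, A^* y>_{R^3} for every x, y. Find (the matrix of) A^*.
A^* = A^T =
[[1, -2],
 [-2, 0],
 [2, 3]]

For real matrices with standard dot products, the defining identity <Ax, y> = <x, A^* y> gives (Ax)^T y = x^T (A^*) y, i.e. x^T A^T y = x^T (A^*) y. Since this holds for all x, y, we must have A^* = A^T. Therefore
A^* =
[[1, -2],
 [-2, 0],
 [2, 3]].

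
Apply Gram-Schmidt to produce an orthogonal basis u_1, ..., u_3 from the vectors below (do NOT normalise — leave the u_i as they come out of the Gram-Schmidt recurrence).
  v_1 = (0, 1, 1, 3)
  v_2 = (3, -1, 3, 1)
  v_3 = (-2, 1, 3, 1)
Orthogonal basis:
  u_1 = (0, 1, 1, 3)
  u_2 = (3, -16/11, 28/11, -4/11)
  u_3 = (-128/65, 68/195, 466/195, -178/195)

Apply the Gram-Schmidt recurrence
  u_1 = v_1
  u_i = v_i − Σ_{j<i} ((v_i · u_j) / (u_j · u_j)) · u_j.

Step by step this gives:
  u_1 = (0, 1, 1, 3)
  u_2 = (3, -16/11, 28/11, -4/11)
  u_3 = (-128/65, 68/195, 466/195, -178/195)

Orthogonality check:
  u_2 · u_1 = 0 (should be 0)
  u_3 · u_1 = 0 (should be 0)
  u_3 · u_2 = 0 (should be 0)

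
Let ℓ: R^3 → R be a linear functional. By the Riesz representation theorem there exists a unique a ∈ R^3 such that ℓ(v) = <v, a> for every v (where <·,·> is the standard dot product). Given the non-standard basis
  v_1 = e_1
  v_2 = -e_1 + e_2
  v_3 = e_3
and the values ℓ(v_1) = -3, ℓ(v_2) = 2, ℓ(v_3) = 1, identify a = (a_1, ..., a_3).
a = (-3, -1, 1)

Write a = (a_1, ..., a_3) in the standard basis. For each basis vector v_i, ℓ(v_i) = <v_i, a> is a linear equation in the a_j's. Collect the n equations into a matrix system V a = ℓ, where row i of V is v_i (expressed in the standard basis). Since V is invertible (lower-triangular with 1s on the diagonal, up to permutation), solve by back-substitution:
  V =
[[1, 0, 0],
 [-1, 1, 0],
 [0, 0, 1]]
  V a = (-3, 2, 1)
Solving gives a = (-3, -1, 1).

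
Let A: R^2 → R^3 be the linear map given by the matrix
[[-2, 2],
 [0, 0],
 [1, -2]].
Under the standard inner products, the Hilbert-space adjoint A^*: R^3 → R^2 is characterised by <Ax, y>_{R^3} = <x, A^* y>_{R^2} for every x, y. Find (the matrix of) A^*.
A^* = A^T =
[[-2, 0, 1],
 [2, 0, -2]]

For real matrices with standard dot products, the defining identity <Ax, y> = <x, A^* y> gives (Ax)^T y = x^T (A^*) y, i.e. x^T A^T y = x^T (A^*) y. Since this holds for all x, y, we must have A^* = A^T. Therefore
A^* =
[[-2, 0, 1],
 [2, 0, -2]].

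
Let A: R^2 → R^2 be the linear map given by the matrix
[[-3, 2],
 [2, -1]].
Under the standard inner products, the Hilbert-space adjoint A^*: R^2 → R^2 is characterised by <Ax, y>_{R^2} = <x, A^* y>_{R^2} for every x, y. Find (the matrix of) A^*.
A^* = A^T =
[[-3, 2],
 [2, -1]]

For real matrices with standard dot products, the defining identity <Ax, y> = <x, A^* y> gives (Ax)^T y = x^T (A^*) y, i.e. x^T A^T y = x^T (A^*) y. Since this holds for all x, y, we must have A^* = A^T. Therefore
A^* =
[[-3, 2],
 [2, -1]].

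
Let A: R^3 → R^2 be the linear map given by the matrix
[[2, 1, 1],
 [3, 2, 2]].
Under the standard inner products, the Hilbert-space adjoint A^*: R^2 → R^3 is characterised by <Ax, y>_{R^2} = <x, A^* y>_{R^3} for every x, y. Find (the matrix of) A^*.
A^* = A^T =
[[2, 3],
 [1, 2],
 [1, 2]]

For real matrices with standard dot products, the defining identity <Ax, y> = <x, A^* y> gives (Ax)^T y = x^T (A^*) y, i.e. x^T A^T y = x^T (A^*) y. Since this holds for all x, y, we must have A^* = A^T. Therefore
A^* =
[[2, 3],
 [1, 2],
 [1, 2]].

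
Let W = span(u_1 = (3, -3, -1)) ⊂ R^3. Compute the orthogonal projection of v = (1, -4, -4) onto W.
proj_W(v) = (3, -3, -1)

Set up U = [u_1 | ... | u_1] ∈ R^(3×1). The projector onto W = col(U) is P = U (U^T U)^(-1) U^T.
Compute U^T U =
  [19],
and U^T v = (19).
Solve U^T U · c = U^T v for the coefficients: c = (1). The projection is proj_W(v) = U c.
Check: (v - proj_W(v)) · u_1 = 0  (should be 0).
Result: proj_W(v) = (3, -3, -1).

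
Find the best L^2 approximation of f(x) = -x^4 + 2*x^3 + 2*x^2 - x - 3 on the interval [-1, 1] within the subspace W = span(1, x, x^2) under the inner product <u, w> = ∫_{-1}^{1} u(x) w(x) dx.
g(x) = 8*x^2/7 + x/5 - 102/35

The best approximation g ∈ W is the orthogonal projection of f onto W. Writing g = a_0 + a_1 x + a_2 x^2, the coefficients solve the normal equations G · a = b where
  G_{ij} = <φ_i, φ_j> and b_i = <f, φ_i>, with φ_0 = 1, φ_1 = x, φ_2 = x^2.
G =
  [2, 0, 2/3]
  [0, 2/3, 0]
  [2/3, 0, 2/5],
b = (-76/15, 2/15, -52/35).
Solving gives a_0 = -102/35, a_1 = 1/5, a_2 = 8/7, so
  g(x) = 8*x^2/7 + x/5 - 102/35.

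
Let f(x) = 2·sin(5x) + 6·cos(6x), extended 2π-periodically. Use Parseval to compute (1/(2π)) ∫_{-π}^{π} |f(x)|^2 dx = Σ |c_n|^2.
Σ |c_n|^2 = 20

Expand |f|^2 and use orthogonality of {sin(nx), cos(mx)} on [-π, π]:
  ∫_{-π}^{π} sin(nx)^2 dx = π, ∫ cos(mx)^2 dx = π, and cross terms integrate to 0.
So ∫_{-π}^{π} f(x)^2 dx = 2^2 · π + 6^2 · π = (4 + 36)π.
Divide by 2π: (4 + 36)/2 = 20.
By Parseval, this equals Σ |c_n|^2.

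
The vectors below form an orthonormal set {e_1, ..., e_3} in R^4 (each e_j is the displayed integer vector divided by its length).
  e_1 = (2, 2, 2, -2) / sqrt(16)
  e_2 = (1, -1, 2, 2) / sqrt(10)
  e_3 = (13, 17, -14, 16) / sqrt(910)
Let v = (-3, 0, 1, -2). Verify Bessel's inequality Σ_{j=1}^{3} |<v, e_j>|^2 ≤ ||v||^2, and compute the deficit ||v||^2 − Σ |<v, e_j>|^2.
Σ |<v, e_j>|^2 = 950/91; ||v||^2 = 14; deficit = 324/91

Write each e_j = u_j / sqrt(<u_j, u_j>) where u_j is the displayed integer vector. Then <v, e_j> = <v, u_j> / sqrt(<u_j, u_j>), so |<v, e_j>|^2 = <v, u_j>^2 / <u_j, u_j>.
Coefficients: <v, e_1> = 0/sqrt(16), <v, e_2> = -5/sqrt(10), <v, e_3> = -85/sqrt(910).
Square and sum: Σ |<v, e_j>|^2 = 950/91.
Compute ||v||^2 = v·v = 14.
Deficit = 14 − 950/91 = 324/91 ≥ 0, confirming Bessel's inequality. (The deficit equals ||v − Σ <v,e_j> e_j||^2, the squared distance from v to span{e_j}.)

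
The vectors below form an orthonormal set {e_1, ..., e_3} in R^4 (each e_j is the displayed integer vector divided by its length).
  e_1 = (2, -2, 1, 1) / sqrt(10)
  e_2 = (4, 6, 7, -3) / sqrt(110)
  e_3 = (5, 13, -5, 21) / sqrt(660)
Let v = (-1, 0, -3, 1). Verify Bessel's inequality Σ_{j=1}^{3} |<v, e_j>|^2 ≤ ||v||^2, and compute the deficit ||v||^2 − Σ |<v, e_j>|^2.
Σ |<v, e_j>|^2 = 611/60; ||v||^2 = 11; deficit = 49/60

Write each e_j = u_j / sqrt(<u_j, u_j>) where u_j is the displayed integer vector. Then <v, e_j> = <v, u_j> / sqrt(<u_j, u_j>), so |<v, e_j>|^2 = <v, u_j>^2 / <u_j, u_j>.
Coefficients: <v, e_1> = -4/sqrt(10), <v, e_2> = -28/sqrt(110), <v, e_3> = 31/sqrt(660).
Square and sum: Σ |<v, e_j>|^2 = 611/60.
Compute ||v||^2 = v·v = 11.
Deficit = 11 − 611/60 = 49/60 ≥ 0, confirming Bessel's inequality. (The deficit equals ||v − Σ <v,e_j> e_j||^2, the squared distance from v to span{e_j}.)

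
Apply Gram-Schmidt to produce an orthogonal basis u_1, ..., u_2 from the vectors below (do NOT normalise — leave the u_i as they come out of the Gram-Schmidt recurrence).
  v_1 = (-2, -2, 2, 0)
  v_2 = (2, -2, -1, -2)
Orthogonal basis:
  u_1 = (-2, -2, 2, 0)
  u_2 = (5/3, -7/3, -2/3, -2)

Apply the Gram-Schmidt recurrence
  u_1 = v_1
  u_i = v_i − Σ_{j<i} ((v_i · u_j) / (u_j · u_j)) · u_j.

Step by step this gives:
  u_1 = (-2, -2, 2, 0)
  u_2 = (5/3, -7/3, -2/3, -2)

Orthogonality check:
  u_2 · u_1 = 0 (should be 0)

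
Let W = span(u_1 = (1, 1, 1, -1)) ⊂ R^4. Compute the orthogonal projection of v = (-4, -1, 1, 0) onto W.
proj_W(v) = (-1, -1, -1, 1)

Set up U = [u_1 | ... | u_1] ∈ R^(4×1). The projector onto W = col(U) is P = U (U^T U)^(-1) U^T.
Compute U^T U =
  [4],
and U^T v = (-4).
Solve U^T U · c = U^T v for the coefficients: c = (-1). The projection is proj_W(v) = U c.
Check: (v - proj_W(v)) · u_1 = 0  (should be 0).
Result: proj_W(v) = (-1, -1, -1, 1).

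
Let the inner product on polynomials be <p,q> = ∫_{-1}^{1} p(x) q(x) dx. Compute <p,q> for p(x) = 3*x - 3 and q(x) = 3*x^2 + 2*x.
<p,q> = -2

Expand the product: p(x)·q(x) = 9*x^3 - 3*x^2 - 6*x.
∫_{-1}^{1} of each monomial x^k gives [2/(k+1) if k even, 0 if k odd]. Integrating term-by-term (or equivalently evaluating the antiderivative F(x) = 9*x^4/4 - x^3 - 3*x^2 at the endpoints):
  F(1) − F(−1) = -7/4 − (1/4) = -2.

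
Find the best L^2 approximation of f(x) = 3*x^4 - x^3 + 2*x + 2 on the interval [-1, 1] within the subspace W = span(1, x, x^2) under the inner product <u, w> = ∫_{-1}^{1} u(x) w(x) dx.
g(x) = 18*x^2/7 + 7*x/5 + 61/35

The best approximation g ∈ W is the orthogonal projection of f onto W. Writing g = a_0 + a_1 x + a_2 x^2, the coefficients solve the normal equations G · a = b where
  G_{ij} = <φ_i, φ_j> and b_i = <f, φ_i>, with φ_0 = 1, φ_1 = x, φ_2 = x^2.
G =
  [2, 0, 2/3]
  [0, 2/3, 0]
  [2/3, 0, 2/5],
b = (26/5, 14/15, 46/21).
Solving gives a_0 = 61/35, a_1 = 7/5, a_2 = 18/7, so
  g(x) = 18*x^2/7 + 7*x/5 + 61/35.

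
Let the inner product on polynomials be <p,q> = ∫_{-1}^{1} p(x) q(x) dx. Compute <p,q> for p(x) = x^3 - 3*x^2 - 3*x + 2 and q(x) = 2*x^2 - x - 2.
<p,q> = -32/15

Expand the product: p(x)·q(x) = 2*x^5 - 7*x^4 - 5*x^3 + 13*x^2 + 4*x - 4.
∫_{-1}^{1} of each monomial x^k gives [2/(k+1) if k even, 0 if k odd]. Integrating term-by-term (or equivalently evaluating the antiderivative F(x) = x^6/3 - 7*x^5/5 - 5*x^4/4 + 13*x^3/3 + 2*x^2 - 4*x at the endpoints):
  F(1) − F(−1) = 1/60 − (43/20) = -32/15.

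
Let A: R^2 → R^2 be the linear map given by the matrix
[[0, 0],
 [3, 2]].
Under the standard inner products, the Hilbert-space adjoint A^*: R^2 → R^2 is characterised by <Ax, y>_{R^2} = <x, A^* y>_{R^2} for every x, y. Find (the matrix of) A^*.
A^* = A^T =
[[0, 3],
 [0, 2]]

For real matrices with standard dot products, the defining identity <Ax, y> = <x, A^* y> gives (Ax)^T y = x^T (A^*) y, i.e. x^T A^T y = x^T (A^*) y. Since this holds for all x, y, we must have A^* = A^T. Therefore
A^* =
[[0, 3],
 [0, 2]].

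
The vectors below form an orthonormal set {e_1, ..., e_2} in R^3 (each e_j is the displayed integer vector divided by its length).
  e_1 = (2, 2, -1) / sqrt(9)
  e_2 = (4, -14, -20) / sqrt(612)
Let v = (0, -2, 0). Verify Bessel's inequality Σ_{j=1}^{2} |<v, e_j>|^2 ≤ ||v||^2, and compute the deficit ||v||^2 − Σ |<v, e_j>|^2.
Σ |<v, e_j>|^2 = 52/17; ||v||^2 = 4; deficit = 16/17

Write each e_j = u_j / sqrt(<u_j, u_j>) where u_j is the displayed integer vector. Then <v, e_j> = <v, u_j> / sqrt(<u_j, u_j>), so |<v, e_j>|^2 = <v, u_j>^2 / <u_j, u_j>.
Coefficients: <v, e_1> = -4/sqrt(9), <v, e_2> = 28/sqrt(612).
Square and sum: Σ |<v, e_j>|^2 = 52/17.
Compute ||v||^2 = v·v = 4.
Deficit = 4 − 52/17 = 16/17 ≥ 0, confirming Bessel's inequality. (The deficit equals ||v − Σ <v,e_j> e_j||^2, the squared distance from v to span{e_j}.)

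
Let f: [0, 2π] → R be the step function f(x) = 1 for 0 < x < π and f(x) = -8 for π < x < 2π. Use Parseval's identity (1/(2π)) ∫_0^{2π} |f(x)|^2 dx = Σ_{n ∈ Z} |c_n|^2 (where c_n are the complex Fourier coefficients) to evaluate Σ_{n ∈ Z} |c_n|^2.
Σ |c_n|^2 = 65/2

Parseval equates the L^2 energy of f (normalised by 1/(2π)) with the ℓ^2 sum of its Fourier coefficients: (1/(2π)) ∫_0^{2π} |f|^2 = Σ |c_n|^2.
Compute the left side: (1/(2π)) [∫_0^π 1^2 dx + ∫_π^{2π} (-8)^2 dx] = (1/(2π)) · (1π + 64π) = (1 + 64)/2 = 65/2.
So Σ_{n ∈ Z} |c_n|^2 = 65/2.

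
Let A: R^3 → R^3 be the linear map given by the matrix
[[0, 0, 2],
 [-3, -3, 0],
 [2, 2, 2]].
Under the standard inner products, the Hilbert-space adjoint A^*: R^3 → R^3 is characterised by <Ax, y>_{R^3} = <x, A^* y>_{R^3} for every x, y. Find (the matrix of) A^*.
A^* = A^T =
[[0, -3, 2],
 [0, -3, 2],
 [2, 0, 2]]

For real matrices with standard dot products, the defining identity <Ax, y> = <x, A^* y> gives (Ax)^T y = x^T (A^*) y, i.e. x^T A^T y = x^T (A^*) y. Since this holds for all x, y, we must have A^* = A^T. Therefore
A^* =
[[0, -3, 2],
 [0, -3, 2],
 [2, 0, 2]].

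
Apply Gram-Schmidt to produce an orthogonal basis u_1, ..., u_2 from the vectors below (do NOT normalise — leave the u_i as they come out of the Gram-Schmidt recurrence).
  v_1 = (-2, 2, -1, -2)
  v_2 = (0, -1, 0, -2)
Orthogonal basis:
  u_1 = (-2, 2, -1, -2)
  u_2 = (4/13, -17/13, 2/13, -22/13)

Apply the Gram-Schmidt recurrence
  u_1 = v_1
  u_i = v_i − Σ_{j<i} ((v_i · u_j) / (u_j · u_j)) · u_j.

Step by step this gives:
  u_1 = (-2, 2, -1, -2)
  u_2 = (4/13, -17/13, 2/13, -22/13)

Orthogonality check:
  u_2 · u_1 = 0 (should be 0)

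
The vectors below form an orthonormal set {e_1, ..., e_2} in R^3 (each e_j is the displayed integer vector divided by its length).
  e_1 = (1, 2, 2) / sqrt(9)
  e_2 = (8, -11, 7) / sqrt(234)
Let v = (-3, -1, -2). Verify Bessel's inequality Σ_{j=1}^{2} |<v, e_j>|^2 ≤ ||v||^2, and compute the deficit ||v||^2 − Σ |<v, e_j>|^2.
Σ |<v, e_j>|^2 = 315/26; ||v||^2 = 14; deficit = 49/26

Write each e_j = u_j / sqrt(<u_j, u_j>) where u_j is the displayed integer vector. Then <v, e_j> = <v, u_j> / sqrt(<u_j, u_j>), so |<v, e_j>|^2 = <v, u_j>^2 / <u_j, u_j>.
Coefficients: <v, e_1> = -9/sqrt(9), <v, e_2> = -27/sqrt(234).
Square and sum: Σ |<v, e_j>|^2 = 315/26.
Compute ||v||^2 = v·v = 14.
Deficit = 14 − 315/26 = 49/26 ≥ 0, confirming Bessel's inequality. (The deficit equals ||v − Σ <v,e_j> e_j||^2, the squared distance from v to span{e_j}.)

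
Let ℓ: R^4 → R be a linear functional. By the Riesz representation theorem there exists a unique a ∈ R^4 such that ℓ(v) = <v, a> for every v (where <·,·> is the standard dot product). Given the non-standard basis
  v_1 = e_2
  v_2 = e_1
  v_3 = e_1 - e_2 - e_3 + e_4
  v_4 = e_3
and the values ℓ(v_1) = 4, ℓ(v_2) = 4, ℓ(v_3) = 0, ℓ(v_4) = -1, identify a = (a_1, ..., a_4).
a = (4, 4, -1, -1)

Write a = (a_1, ..., a_4) in the standard basis. For each basis vector v_i, ℓ(v_i) = <v_i, a> is a linear equation in the a_j's. Collect the n equations into a matrix system V a = ℓ, where row i of V is v_i (expressed in the standard basis). Since V is invertible (lower-triangular with 1s on the diagonal, up to permutation), solve by back-substitution:
  V =
[[0, 1, 0, 0],
 [1, 0, 0, 0],
 [1, -1, -1, 1],
 [0, 0, 1, 0]]
  V a = (4, 4, 0, -1)
Solving gives a = (4, 4, -1, -1).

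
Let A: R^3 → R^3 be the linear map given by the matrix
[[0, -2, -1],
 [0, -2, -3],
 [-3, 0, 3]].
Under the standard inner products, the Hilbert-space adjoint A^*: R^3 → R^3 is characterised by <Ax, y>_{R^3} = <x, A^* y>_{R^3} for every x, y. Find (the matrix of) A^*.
A^* = A^T =
[[0, 0, -3],
 [-2, -2, 0],
 [-1, -3, 3]]

For real matrices with standard dot products, the defining identity <Ax, y> = <x, A^* y> gives (Ax)^T y = x^T (A^*) y, i.e. x^T A^T y = x^T (A^*) y. Since this holds for all x, y, we must have A^* = A^T. Therefore
A^* =
[[0, 0, -3],
 [-2, -2, 0],
 [-1, -3, 3]].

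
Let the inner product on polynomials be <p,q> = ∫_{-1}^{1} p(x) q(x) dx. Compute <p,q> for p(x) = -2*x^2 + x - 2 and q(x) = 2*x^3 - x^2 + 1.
<p,q> = -12/5

Expand the product: p(x)·q(x) = -4*x^5 + 4*x^4 - 5*x^3 + x - 2.
∫_{-1}^{1} of each monomial x^k gives [2/(k+1) if k even, 0 if k odd]. Integrating term-by-term (or equivalently evaluating the antiderivative F(x) = -2*x^6/3 + 4*x^5/5 - 5*x^4/4 + x^2/2 - 2*x at the endpoints):
  F(1) − F(−1) = -157/60 − (-13/60) = -12/5.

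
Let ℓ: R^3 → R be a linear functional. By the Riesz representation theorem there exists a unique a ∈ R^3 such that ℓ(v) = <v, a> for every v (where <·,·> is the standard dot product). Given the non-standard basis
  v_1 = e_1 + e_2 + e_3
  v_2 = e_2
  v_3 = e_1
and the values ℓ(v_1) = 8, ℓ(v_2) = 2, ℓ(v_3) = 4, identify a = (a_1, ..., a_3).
a = (4, 2, 2)

Write a = (a_1, ..., a_3) in the standard basis. For each basis vector v_i, ℓ(v_i) = <v_i, a> is a linear equation in the a_j's. Collect the n equations into a matrix system V a = ℓ, where row i of V is v_i (expressed in the standard basis). Since V is invertible (lower-triangular with 1s on the diagonal, up to permutation), solve by back-substitution:
  V =
[[1, 1, 1],
 [0, 1, 0],
 [1, 0, 0]]
  V a = (8, 2, 4)
Solving gives a = (4, 2, 2).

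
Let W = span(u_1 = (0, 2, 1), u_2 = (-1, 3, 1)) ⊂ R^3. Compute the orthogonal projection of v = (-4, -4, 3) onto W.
proj_W(v) = (-5/3, -5/3, -5/3)

Set up U = [u_1 | ... | u_2] ∈ R^(3×2). The projector onto W = col(U) is P = U (U^T U)^(-1) U^T.
Compute U^T U =
  [5, 7]
  [7, 11],
and U^T v = (-5, -5).
Solve U^T U · c = U^T v for the coefficients: c = (-10/3, 5/3). The projection is proj_W(v) = U c.
Check: (v - proj_W(v)) · u_1 = 0  (should be 0).
Check: (v - proj_W(v)) · u_2 = 0  (should be 0).
Result: proj_W(v) = (-5/3, -5/3, -5/3).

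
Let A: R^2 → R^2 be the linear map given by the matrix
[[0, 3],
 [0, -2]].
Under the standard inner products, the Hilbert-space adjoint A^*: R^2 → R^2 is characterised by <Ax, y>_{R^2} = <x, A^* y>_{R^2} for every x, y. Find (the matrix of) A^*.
A^* = A^T =
[[0, 0],
 [3, -2]]

For real matrices with standard dot products, the defining identity <Ax, y> = <x, A^* y> gives (Ax)^T y = x^T (A^*) y, i.e. x^T A^T y = x^T (A^*) y. Since this holds for all x, y, we must have A^* = A^T. Therefore
A^* =
[[0, 0],
 [3, -2]].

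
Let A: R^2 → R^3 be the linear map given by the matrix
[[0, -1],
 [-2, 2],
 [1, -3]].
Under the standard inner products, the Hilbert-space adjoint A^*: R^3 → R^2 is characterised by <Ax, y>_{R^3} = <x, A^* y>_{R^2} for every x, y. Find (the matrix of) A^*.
A^* = A^T =
[[0, -2, 1],
 [-1, 2, -3]]

For real matrices with standard dot products, the defining identity <Ax, y> = <x, A^* y> gives (Ax)^T y = x^T (A^*) y, i.e. x^T A^T y = x^T (A^*) y. Since this holds for all x, y, we must have A^* = A^T. Therefore
A^* =
[[0, -2, 1],
 [-1, 2, -3]].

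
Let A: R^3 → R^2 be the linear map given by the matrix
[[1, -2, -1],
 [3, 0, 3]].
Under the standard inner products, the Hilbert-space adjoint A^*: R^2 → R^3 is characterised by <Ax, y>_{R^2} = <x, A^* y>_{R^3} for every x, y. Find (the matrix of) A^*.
A^* = A^T =
[[1, 3],
 [-2, 0],
 [-1, 3]]

For real matrices with standard dot products, the defining identity <Ax, y> = <x, A^* y> gives (Ax)^T y = x^T (A^*) y, i.e. x^T A^T y = x^T (A^*) y. Since this holds for all x, y, we must have A^* = A^T. Therefore
A^* =
[[1, 3],
 [-2, 0],
 [-1, 3]].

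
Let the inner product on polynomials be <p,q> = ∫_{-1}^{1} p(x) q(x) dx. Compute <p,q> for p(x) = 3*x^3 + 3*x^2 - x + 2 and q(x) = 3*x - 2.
<p,q> = -52/5

Expand the product: p(x)·q(x) = 9*x^4 + 3*x^3 - 9*x^2 + 8*x - 4.
∫_{-1}^{1} of each monomial x^k gives [2/(k+1) if k even, 0 if k odd]. Integrating term-by-term (or equivalently evaluating the antiderivative F(x) = 9*x^5/5 + 3*x^4/4 - 3*x^3 + 4*x^2 - 4*x at the endpoints):
  F(1) − F(−1) = -9/20 − (199/20) = -52/5.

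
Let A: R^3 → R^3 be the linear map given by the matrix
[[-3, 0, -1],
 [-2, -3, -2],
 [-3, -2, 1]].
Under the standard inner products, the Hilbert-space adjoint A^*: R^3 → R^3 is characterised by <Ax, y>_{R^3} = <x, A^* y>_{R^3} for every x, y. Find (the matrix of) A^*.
A^* = A^T =
[[-3, -2, -3],
 [0, -3, -2],
 [-1, -2, 1]]

For real matrices with standard dot products, the defining identity <Ax, y> = <x, A^* y> gives (Ax)^T y = x^T (A^*) y, i.e. x^T A^T y = x^T (A^*) y. Since this holds for all x, y, we must have A^* = A^T. Therefore
A^* =
[[-3, -2, -3],
 [0, -3, -2],
 [-1, -2, 1]].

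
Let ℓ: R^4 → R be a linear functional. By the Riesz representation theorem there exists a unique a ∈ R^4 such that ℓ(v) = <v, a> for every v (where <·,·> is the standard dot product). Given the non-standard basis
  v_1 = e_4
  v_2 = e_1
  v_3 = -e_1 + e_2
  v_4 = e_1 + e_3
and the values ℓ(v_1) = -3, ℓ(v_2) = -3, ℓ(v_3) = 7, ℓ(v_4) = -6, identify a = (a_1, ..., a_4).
a = (-3, 4, -3, -3)

Write a = (a_1, ..., a_4) in the standard basis. For each basis vector v_i, ℓ(v_i) = <v_i, a> is a linear equation in the a_j's. Collect the n equations into a matrix system V a = ℓ, where row i of V is v_i (expressed in the standard basis). Since V is invertible (lower-triangular with 1s on the diagonal, up to permutation), solve by back-substitution:
  V =
[[0, 0, 0, 1],
 [1, 0, 0, 0],
 [-1, 1, 0, 0],
 [1, 0, 1, 0]]
  V a = (-3, -3, 7, -6)
Solving gives a = (-3, 4, -3, -3).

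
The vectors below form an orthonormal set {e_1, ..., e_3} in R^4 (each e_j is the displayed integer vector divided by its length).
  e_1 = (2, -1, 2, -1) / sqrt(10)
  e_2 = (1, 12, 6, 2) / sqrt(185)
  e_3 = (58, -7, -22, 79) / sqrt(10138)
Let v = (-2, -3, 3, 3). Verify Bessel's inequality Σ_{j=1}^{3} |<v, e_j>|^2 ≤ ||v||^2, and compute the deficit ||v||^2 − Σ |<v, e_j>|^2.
Σ |<v, e_j>|^2 = 278/137; ||v||^2 = 31; deficit = 3969/137

Write each e_j = u_j / sqrt(<u_j, u_j>) where u_j is the displayed integer vector. Then <v, e_j> = <v, u_j> / sqrt(<u_j, u_j>), so |<v, e_j>|^2 = <v, u_j>^2 / <u_j, u_j>.
Coefficients: <v, e_1> = 2/sqrt(10), <v, e_2> = -14/sqrt(185), <v, e_3> = 76/sqrt(10138).
Square and sum: Σ |<v, e_j>|^2 = 278/137.
Compute ||v||^2 = v·v = 31.
Deficit = 31 − 278/137 = 3969/137 ≥ 0, confirming Bessel's inequality. (The deficit equals ||v − Σ <v,e_j> e_j||^2, the squared distance from v to span{e_j}.)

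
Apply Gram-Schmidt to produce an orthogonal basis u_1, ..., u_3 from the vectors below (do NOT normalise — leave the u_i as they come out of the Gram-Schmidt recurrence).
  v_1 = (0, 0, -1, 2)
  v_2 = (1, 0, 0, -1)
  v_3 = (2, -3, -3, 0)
Orthogonal basis:
  u_1 = (0, 0, -1, 2)
  u_2 = (1, 0, -2/5, -1/5)
  u_3 = (-2/3, -3, -4/3, -2/3)

Apply the Gram-Schmidt recurrence
  u_1 = v_1
  u_i = v_i − Σ_{j<i} ((v_i · u_j) / (u_j · u_j)) · u_j.

Step by step this gives:
  u_1 = (0, 0, -1, 2)
  u_2 = (1, 0, -2/5, -1/5)
  u_3 = (-2/3, -3, -4/3, -2/3)

Orthogonality check:
  u_2 · u_1 = 0 (should be 0)
  u_3 · u_1 = 0 (should be 0)
  u_3 · u_2 = 0 (should be 0)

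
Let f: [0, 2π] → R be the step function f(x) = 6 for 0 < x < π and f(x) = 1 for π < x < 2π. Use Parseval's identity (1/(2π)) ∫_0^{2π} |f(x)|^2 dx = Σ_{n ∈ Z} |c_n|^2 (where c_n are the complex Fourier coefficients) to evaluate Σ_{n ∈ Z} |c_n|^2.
Σ |c_n|^2 = 37/2

Parseval equates the L^2 energy of f (normalised by 1/(2π)) with the ℓ^2 sum of its Fourier coefficients: (1/(2π)) ∫_0^{2π} |f|^2 = Σ |c_n|^2.
Compute the left side: (1/(2π)) [∫_0^π 6^2 dx + ∫_π^{2π} 1^2 dx] = (1/(2π)) · (36π + 1π) = (36 + 1)/2 = 37/2.
So Σ_{n ∈ Z} |c_n|^2 = 37/2.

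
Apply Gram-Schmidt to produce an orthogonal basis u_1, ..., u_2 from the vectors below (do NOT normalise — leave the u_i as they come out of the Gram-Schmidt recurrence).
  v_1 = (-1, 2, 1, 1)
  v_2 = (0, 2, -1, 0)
Orthogonal basis:
  u_1 = (-1, 2, 1, 1)
  u_2 = (3/7, 8/7, -10/7, -3/7)

Apply the Gram-Schmidt recurrence
  u_1 = v_1
  u_i = v_i − Σ_{j<i} ((v_i · u_j) / (u_j · u_j)) · u_j.

Step by step this gives:
  u_1 = (-1, 2, 1, 1)
  u_2 = (3/7, 8/7, -10/7, -3/7)

Orthogonality check:
  u_2 · u_1 = 0 (should be 0)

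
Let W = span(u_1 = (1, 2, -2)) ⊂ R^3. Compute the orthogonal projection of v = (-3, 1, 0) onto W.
proj_W(v) = (-1/9, -2/9, 2/9)

Set up U = [u_1 | ... | u_1] ∈ R^(3×1). The projector onto W = col(U) is P = U (U^T U)^(-1) U^T.
Compute U^T U =
  [9],
and U^T v = (-1).
Solve U^T U · c = U^T v for the coefficients: c = (-1/9). The projection is proj_W(v) = U c.
Check: (v - proj_W(v)) · u_1 = 0  (should be 0).
Result: proj_W(v) = (-1/9, -2/9, 2/9).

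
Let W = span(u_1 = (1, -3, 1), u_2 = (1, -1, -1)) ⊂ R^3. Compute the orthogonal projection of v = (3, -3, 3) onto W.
proj_W(v) = (1, -4, 2)

Set up U = [u_1 | ... | u_2] ∈ R^(3×2). The projector onto W = col(U) is P = U (U^T U)^(-1) U^T.
Compute U^T U =
  [11, 3]
  [3, 3],
and U^T v = (15, 3).
Solve U^T U · c = U^T v for the coefficients: c = (3/2, -1/2). The projection is proj_W(v) = U c.
Check: (v - proj_W(v)) · u_1 = 0  (should be 0).
Check: (v - proj_W(v)) · u_2 = 0  (should be 0).
Result: proj_W(v) = (1, -4, 2).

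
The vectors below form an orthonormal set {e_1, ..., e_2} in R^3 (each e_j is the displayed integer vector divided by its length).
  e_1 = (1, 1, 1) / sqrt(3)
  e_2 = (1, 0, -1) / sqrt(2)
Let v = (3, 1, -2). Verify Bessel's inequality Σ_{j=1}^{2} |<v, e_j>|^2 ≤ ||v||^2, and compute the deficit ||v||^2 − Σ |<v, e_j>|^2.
Σ |<v, e_j>|^2 = 83/6; ||v||^2 = 14; deficit = 1/6

Write each e_j = u_j / sqrt(<u_j, u_j>) where u_j is the displayed integer vector. Then <v, e_j> = <v, u_j> / sqrt(<u_j, u_j>), so |<v, e_j>|^2 = <v, u_j>^2 / <u_j, u_j>.
Coefficients: <v, e_1> = 2/sqrt(3), <v, e_2> = 5/sqrt(2).
Square and sum: Σ |<v, e_j>|^2 = 83/6.
Compute ||v||^2 = v·v = 14.
Deficit = 14 − 83/6 = 1/6 ≥ 0, confirming Bessel's inequality. (The deficit equals ||v − Σ <v,e_j> e_j||^2, the squared distance from v to span{e_j}.)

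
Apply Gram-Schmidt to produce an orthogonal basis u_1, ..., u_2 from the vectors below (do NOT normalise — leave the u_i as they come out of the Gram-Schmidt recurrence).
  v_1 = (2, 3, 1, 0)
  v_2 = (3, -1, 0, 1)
Orthogonal basis:
  u_1 = (2, 3, 1, 0)
  u_2 = (18/7, -23/14, -3/14, 1)

Apply the Gram-Schmidt recurrence
  u_1 = v_1
  u_i = v_i − Σ_{j<i} ((v_i · u_j) / (u_j · u_j)) · u_j.

Step by step this gives:
  u_1 = (2, 3, 1, 0)
  u_2 = (18/7, -23/14, -3/14, 1)

Orthogonality check:
  u_2 · u_1 = 0 (should be 0)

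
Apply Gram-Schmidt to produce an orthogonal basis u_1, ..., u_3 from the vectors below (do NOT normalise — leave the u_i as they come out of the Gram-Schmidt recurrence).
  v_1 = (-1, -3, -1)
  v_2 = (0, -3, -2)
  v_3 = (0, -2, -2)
Orthogonal basis:
  u_1 = (-1, -3, -1)
  u_2 = (1, 0, -1)
  u_3 = (-3/11, 2/11, -3/11)

Apply the Gram-Schmidt recurrence
  u_1 = v_1
  u_i = v_i − Σ_{j<i} ((v_i · u_j) / (u_j · u_j)) · u_j.

Step by step this gives:
  u_1 = (-1, -3, -1)
  u_2 = (1, 0, -1)
  u_3 = (-3/11, 2/11, -3/11)

Orthogonality check:
  u_2 · u_1 = 0 (should be 0)
  u_3 · u_1 = 0 (should be 0)
  u_3 · u_2 = 0 (should be 0)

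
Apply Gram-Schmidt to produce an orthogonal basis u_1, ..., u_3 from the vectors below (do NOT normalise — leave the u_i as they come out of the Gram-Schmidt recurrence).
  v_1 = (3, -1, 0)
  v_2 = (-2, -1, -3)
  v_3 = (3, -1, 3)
Orthogonal basis:
  u_1 = (3, -1, 0)
  u_2 = (-1/2, -3/2, -3)
  u_3 = (-9/23, -27/23, 15/23)

Apply the Gram-Schmidt recurrence
  u_1 = v_1
  u_i = v_i − Σ_{j<i} ((v_i · u_j) / (u_j · u_j)) · u_j.

Step by step this gives:
  u_1 = (3, -1, 0)
  u_2 = (-1/2, -3/2, -3)
  u_3 = (-9/23, -27/23, 15/23)

Orthogonality check:
  u_2 · u_1 = 0 (should be 0)
  u_3 · u_1 = 0 (should be 0)
  u_3 · u_2 = 0 (should be 0)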